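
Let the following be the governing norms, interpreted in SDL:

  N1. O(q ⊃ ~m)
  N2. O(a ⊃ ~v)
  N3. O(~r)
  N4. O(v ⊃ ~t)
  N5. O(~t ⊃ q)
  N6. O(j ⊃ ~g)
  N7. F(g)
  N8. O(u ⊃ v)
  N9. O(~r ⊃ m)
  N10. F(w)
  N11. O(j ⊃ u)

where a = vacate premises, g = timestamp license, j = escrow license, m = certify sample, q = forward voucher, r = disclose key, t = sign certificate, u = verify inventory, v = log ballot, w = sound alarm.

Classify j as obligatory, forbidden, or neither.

Forbidden

Premise 3 gives O(~r).
From O(~r) and premise 9, O(~r ⊃ m), we obtain O(m).
Premise 1 is O(q ⊃ ~m); contrapositively O(m ⊃ ~q). Since O(m) holds, K gives O(~q).
Premise 5, O(~t ⊃ q), contraposes to O(~q ⊃ t); with O(~q) we get O(t).
Premise 4, O(v ⊃ ~t), contraposes to O(t ⊃ ~v); with O(t) we get O(~v).
The contrapositive of premise 8 (O(u ⊃ v)) is O(~v ⊃ ~u), and O(~v) is already established, so O(~u).
The contrapositive of premise 11 (O(j ⊃ u)) is O(~u ⊃ ~j), and O(~u) is already established, so O(~j).
Premises 2, 6, 7, 10 do not contribute to this derivation.
Thus O(~j), which is F(j): j is forbidden.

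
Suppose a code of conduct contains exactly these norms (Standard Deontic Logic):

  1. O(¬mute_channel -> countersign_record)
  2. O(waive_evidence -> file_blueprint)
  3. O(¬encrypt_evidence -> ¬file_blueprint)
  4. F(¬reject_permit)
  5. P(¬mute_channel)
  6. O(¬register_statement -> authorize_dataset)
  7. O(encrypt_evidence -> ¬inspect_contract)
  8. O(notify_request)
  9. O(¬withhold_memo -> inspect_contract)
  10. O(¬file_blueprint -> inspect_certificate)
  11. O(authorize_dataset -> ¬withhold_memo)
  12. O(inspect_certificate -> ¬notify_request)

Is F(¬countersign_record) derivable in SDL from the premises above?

No

Premise 1 is O(¬mute_channel -> countersign_record), but O(¬mute_channel) is not derivable from the premises (the permission P(¬mute_channel) asserts only ¬O(mute_channel), not O(¬mute_channel)), so it does not yield O(countersign_record).
No other premise forces O(countersign_record). An ideal world satisfying every premise can still have ¬countersign_record true, so F(¬countersign_record) is not derivable.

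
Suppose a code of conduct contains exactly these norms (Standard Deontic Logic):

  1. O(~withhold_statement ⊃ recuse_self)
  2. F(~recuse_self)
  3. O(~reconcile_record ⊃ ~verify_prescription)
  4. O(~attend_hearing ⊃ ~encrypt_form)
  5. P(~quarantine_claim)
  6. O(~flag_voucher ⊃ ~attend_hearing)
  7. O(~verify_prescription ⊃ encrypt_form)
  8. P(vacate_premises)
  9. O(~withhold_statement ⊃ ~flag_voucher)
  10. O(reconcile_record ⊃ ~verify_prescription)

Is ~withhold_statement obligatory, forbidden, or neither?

Premises 10 and 3 cover both cases: O(reconcile_record ⊃ ~verify_prescription) and O(~reconcile_record ⊃ ~verify_prescription). Since reconcile_record ∨ ~reconcile_record is a tautology, O(~verify_prescription) follows.
With premise 7, O(~verify_prescription ⊃ encrypt_form), the K-axiom yields O(encrypt_form).
The contrapositive of premise 4 (O(~attend_hearing ⊃ ~encrypt_form)) is O(encrypt_form ⊃ attend_hearing), and O(encrypt_form) is already established, so O(attend_hearing).
Premise 6 is O(~flag_voucher ⊃ ~attend_hearing); contrapositively O(attend_hearing ⊃ flag_voucher). Since O(attend_hearing) holds, K gives O(flag_voucher).
The contrapositive of premise 9 (O(~withhold_statement ⊃ ~flag_voucher)) is O(flag_voucher ⊃ withhold_statement), and O(flag_voucher) is already established, so O(withhold_statement).
Premises 1, 2, 5, 8 do not contribute to this derivation.
Thus O(withhold_statement), which is F(~withhold_statement): ~withhold_statement is forbidden.

Forbidden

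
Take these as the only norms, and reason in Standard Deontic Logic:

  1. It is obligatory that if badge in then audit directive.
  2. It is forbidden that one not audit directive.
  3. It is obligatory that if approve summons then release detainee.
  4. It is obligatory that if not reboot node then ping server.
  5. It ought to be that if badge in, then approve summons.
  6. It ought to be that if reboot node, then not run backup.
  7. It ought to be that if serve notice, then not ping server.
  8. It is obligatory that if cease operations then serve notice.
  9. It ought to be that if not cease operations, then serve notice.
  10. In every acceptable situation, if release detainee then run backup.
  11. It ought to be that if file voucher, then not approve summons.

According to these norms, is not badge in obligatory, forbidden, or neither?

Premises 9 and 8 are O(¬cease_operations → serve_notice) and O(cease_operations → serve_notice); every ideal world satisfies ¬cease_operations or cease_operations, so in either case serve_notice holds — hence O(serve_notice).
Premise 7 is O(serve_notice → ¬ping_server); since O(serve_notice), deontic closure gives O(¬ping_server).
The contrapositive of premise 4 (O(¬reboot_node → ping_server)) is O(¬ping_server → reboot_node), and O(¬ping_server) is already established, so O(reboot_node).
Premise 6 is O(reboot_node → ¬run_backup); since O(reboot_node), deontic closure gives O(¬run_backup).
Premise 10, O(release_detainee → run_backup), contraposes to O(¬run_backup → ¬release_detainee); with O(¬run_backup) we get O(¬release_detainee).
Premise 3 is O(approve_summons → release_detainee); contrapositively O(¬release_detainee → ¬approve_summons). Since O(¬release_detainee) holds, K gives O(¬approve_summons).
Premise 5, O(badge_in → approve_summons), contraposes to O(¬approve_summons → ¬badge_in); with O(¬approve_summons) we get O(¬badge_in).
Premises 1, 2, 11 do not contribute to this derivation.
Hence ¬badge_in is obligatory.

Obligatory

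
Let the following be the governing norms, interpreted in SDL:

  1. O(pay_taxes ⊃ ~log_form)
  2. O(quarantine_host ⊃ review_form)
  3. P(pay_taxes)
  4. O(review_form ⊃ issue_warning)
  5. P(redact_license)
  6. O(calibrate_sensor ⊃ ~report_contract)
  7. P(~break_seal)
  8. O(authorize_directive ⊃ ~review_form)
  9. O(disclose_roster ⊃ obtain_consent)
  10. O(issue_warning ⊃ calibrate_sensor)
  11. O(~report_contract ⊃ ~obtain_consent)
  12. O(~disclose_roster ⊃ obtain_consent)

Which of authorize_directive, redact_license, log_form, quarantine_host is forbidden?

quarantine_host

Premises 9 and 12 cover both cases: O(disclose_roster ⊃ obtain_consent) and O(~disclose_roster ⊃ obtain_consent). Since disclose_roster ∨ ~disclose_roster is a tautology, O(obtain_consent) follows.
Premise 11, O(~report_contract ⊃ ~obtain_consent), contraposes to O(obtain_consent ⊃ report_contract); with O(obtain_consent) we get O(report_contract).
Premise 6, O(calibrate_sensor ⊃ ~report_contract), contraposes to O(report_contract ⊃ ~calibrate_sensor); with O(report_contract) we get O(~calibrate_sensor).
The contrapositive of premise 10 (O(issue_warning ⊃ calibrate_sensor)) is O(~calibrate_sensor ⊃ ~issue_warning), and O(~calibrate_sensor) is already established, so O(~issue_warning).
Premise 4, O(review_form ⊃ issue_warning), contraposes to O(~issue_warning ⊃ ~review_form); with O(~issue_warning) we get O(~review_form).
Premise 2, O(quarantine_host ⊃ review_form), contraposes to O(~review_form ⊃ ~quarantine_host); with O(~review_form) we get O(~quarantine_host).
So O(~quarantine_host) holds, i.e. quarantine_host is forbidden. None of the other listed options is forbidden under the premises.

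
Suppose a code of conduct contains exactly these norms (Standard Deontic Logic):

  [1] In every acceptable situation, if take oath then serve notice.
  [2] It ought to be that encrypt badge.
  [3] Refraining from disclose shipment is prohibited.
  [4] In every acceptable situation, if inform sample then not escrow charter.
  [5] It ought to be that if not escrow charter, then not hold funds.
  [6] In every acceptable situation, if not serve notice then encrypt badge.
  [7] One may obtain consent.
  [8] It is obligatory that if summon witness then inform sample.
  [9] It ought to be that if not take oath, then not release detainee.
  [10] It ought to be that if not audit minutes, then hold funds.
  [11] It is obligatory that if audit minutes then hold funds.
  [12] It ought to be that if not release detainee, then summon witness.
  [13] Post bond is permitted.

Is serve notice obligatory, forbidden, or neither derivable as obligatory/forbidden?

Obligatory

Premises 11 and 10 cover both cases: O(audit_minutes → hold_funds) and O(¬audit_minutes → hold_funds). Since audit_minutes ∨ ¬audit_minutes is a tautology, O(hold_funds) follows.
The contrapositive of premise 5 (O(¬escrow_charter → ¬hold_funds)) is O(hold_funds → escrow_charter), and O(hold_funds) is already established, so O(escrow_charter).
The contrapositive of premise 4 (O(inform_sample → ¬escrow_charter)) is O(escrow_charter → ¬inform_sample), and O(escrow_charter) is already established, so O(¬inform_sample).
The contrapositive of premise 8 (O(summon_witness → inform_sample)) is O(¬inform_sample → ¬summon_witness), and O(¬inform_sample) is already established, so O(¬summon_witness).
Premise 12, O(¬release_detainee → summon_witness), contraposes to O(¬summon_witness → release_detainee); with O(¬summon_witness) we get O(release_detainee).
Premise 9, O(¬take_oath → ¬release_detainee), contraposes to O(release_detainee → take_oath); with O(release_detainee) we get O(take_oath).
From O(take_oath) and premise 1, O(take_oath → serve_notice), we obtain O(serve_notice).
Premises 2, 3, 6, 7, 13 do not contribute to this derivation.
Hence serve_notice is obligatory.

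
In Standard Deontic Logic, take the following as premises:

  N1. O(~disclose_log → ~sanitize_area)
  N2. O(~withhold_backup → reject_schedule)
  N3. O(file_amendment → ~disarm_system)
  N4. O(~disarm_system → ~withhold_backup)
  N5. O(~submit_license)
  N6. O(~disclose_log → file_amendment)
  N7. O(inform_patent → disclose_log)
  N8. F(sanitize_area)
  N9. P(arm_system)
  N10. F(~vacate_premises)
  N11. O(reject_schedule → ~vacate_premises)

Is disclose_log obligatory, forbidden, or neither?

Obligatory

F(~vacate_premises) at premise 10 means O(vacate_premises).
The contrapositive of premise 11 (O(reject_schedule → ~vacate_premises)) is O(vacate_premises → ~reject_schedule), and O(vacate_premises) is already established, so O(~reject_schedule).
Premise 2 is O(~withhold_backup → reject_schedule); contrapositively O(~reject_schedule → withhold_backup). Since O(~reject_schedule) holds, K gives O(withhold_backup).
Premise 4, O(~disarm_system → ~withhold_backup), contraposes to O(withhold_backup → disarm_system); with O(withhold_backup) we get O(disarm_system).
Premise 3 is O(file_amendment → ~disarm_system); contrapositively O(disarm_system → ~file_amendment). Since O(disarm_system) holds, K gives O(~file_amendment).
The contrapositive of premise 6 (O(~disclose_log → file_amendment)) is O(~file_amendment → disclose_log), and O(~file_amendment) is already established, so O(disclose_log).
Premises 1, 5, 7, 8, 9 do not contribute to this derivation.
Hence disclose_log is obligatory.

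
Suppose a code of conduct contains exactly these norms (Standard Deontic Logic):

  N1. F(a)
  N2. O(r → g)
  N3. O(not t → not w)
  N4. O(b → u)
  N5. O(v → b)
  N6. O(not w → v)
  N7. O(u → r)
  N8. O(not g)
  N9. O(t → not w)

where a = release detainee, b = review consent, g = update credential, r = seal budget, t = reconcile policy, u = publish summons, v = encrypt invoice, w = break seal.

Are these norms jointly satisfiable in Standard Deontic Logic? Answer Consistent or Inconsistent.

Premises 3 and 9 are O(not t → not w) and O(t → not w); every ideal world satisfies not t or t, so in either case not w holds — hence O(not w).
Premise 6 is O(not w → v); since O(not w), deontic closure gives O(v).
Premise 5 is O(v → b); since O(v), deontic closure gives O(b).
Premise 4 is O(b → u); since O(b), deontic closure gives O(u).
Applying K to premise 7 (O(u → r)) and O(u) yields O(r).
Applying K to premise 2 (O(r → g)) and O(r) yields O(g).
But premise 8 directly asserts O(not g).
We now have both O(g) and O(not g) — g is simultaneously obligatory and forbidden, violating the D-axiom.

Inconsistent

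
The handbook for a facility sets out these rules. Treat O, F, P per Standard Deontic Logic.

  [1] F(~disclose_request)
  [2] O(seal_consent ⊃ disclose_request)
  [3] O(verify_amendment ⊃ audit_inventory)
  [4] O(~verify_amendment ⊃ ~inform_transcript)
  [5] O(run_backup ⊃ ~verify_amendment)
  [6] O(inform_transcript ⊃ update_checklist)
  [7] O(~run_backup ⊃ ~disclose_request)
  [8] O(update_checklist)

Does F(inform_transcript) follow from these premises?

Yes

Premise 1, F(~disclose_request), is equivalent to O(disclose_request).
Premise 7, O(~run_backup ⊃ ~disclose_request), contraposes to O(disclose_request ⊃ run_backup); with O(disclose_request) we get O(run_backup).
Applying K to premise 5 (O(run_backup ⊃ ~verify_amendment)) and O(run_backup) yields O(~verify_amendment).
With premise 4, O(~verify_amendment ⊃ ~inform_transcript), the K-axiom yields O(~inform_transcript).
Premises 2, 3, 6, 8 do not contribute to this derivation.
So O(~inform_transcript) holds, i.e. F(inform_transcript). The claim follows.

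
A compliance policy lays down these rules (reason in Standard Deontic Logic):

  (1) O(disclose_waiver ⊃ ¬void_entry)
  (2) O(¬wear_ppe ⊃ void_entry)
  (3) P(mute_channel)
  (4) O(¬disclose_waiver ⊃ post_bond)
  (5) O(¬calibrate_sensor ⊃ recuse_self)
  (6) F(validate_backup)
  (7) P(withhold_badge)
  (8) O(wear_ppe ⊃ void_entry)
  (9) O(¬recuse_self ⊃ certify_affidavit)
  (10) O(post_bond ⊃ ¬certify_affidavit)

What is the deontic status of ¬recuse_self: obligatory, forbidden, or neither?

By case analysis on wear_ppe: premise 8 gives O(wear_ppe ⊃ void_entry) and premise 2 gives O(¬wear_ppe ⊃ void_entry), so O(void_entry) either way.
Premise 1, O(disclose_waiver ⊃ ¬void_entry), contraposes to O(void_entry ⊃ ¬disclose_waiver); with O(void_entry) we get O(¬disclose_waiver).
Applying K to premise 4 (O(¬disclose_waiver ⊃ post_bond)) and O(¬disclose_waiver) yields O(post_bond).
With premise 10, O(post_bond ⊃ ¬certify_affidavit), the K-axiom yields O(¬certify_affidavit).
Premise 9, O(¬recuse_self ⊃ certify_affidavit), contraposes to O(¬certify_affidavit ⊃ recuse_self); with O(¬certify_affidavit) we get O(recuse_self).
Premises 3, 5, 6, 7 do not contribute to this derivation.
Thus O(recuse_self), which is F(¬recuse_self): ¬recuse_self is forbidden.

Forbidden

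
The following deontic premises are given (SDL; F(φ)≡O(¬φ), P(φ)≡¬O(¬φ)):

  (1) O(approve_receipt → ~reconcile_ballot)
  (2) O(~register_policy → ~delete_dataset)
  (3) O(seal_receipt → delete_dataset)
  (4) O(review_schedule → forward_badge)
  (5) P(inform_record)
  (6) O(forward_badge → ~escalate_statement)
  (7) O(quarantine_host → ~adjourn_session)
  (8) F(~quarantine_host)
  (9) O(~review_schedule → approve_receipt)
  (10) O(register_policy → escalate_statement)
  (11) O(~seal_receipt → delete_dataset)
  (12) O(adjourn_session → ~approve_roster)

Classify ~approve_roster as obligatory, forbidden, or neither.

Premise 12 is O(adjourn_session → ~approve_roster), but O(adjourn_session) is not derivable from the premises, so it does not yield O(~approve_roster).
No premise or chain of K-axiom applications forces O(~approve_roster), and none forces O(approve_roster). So ~approve_roster is neither obligatory nor forbidden under these norms.

Neither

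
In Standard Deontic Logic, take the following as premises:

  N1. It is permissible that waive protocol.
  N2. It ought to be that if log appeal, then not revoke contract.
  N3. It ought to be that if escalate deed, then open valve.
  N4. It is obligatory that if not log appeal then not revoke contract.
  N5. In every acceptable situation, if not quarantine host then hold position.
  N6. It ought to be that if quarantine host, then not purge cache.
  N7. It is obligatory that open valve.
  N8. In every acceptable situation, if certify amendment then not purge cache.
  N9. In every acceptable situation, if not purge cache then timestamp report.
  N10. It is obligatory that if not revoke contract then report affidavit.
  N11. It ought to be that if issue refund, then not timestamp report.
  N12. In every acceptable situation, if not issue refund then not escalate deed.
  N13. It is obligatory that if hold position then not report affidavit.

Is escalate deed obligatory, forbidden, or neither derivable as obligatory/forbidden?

By case analysis on log_appeal: premise 2 gives O(log_appeal → ¬revoke_contract) and premise 4 gives O(¬log_appeal → ¬revoke_contract), so O(¬revoke_contract) either way.
From O(¬revoke_contract) and premise 10, O(¬revoke_contract → report_affidavit), we obtain O(report_affidavit).
The contrapositive of premise 13 (O(hold_position → ¬report_affidavit)) is O(report_affidavit → ¬hold_position), and O(report_affidavit) is already established, so O(¬hold_position).
The contrapositive of premise 5 (O(¬quarantine_host → hold_position)) is O(¬hold_position → quarantine_host), and O(¬hold_position) is already established, so O(quarantine_host).
With premise 6, O(quarantine_host → ¬purge_cache), the K-axiom yields O(¬purge_cache).
Applying K to premise 9 (O(¬purge_cache → timestamp_report)) and O(¬purge_cache) yields O(timestamp_report).
The contrapositive of premise 11 (O(issue_refund → ¬timestamp_report)) is O(timestamp_report → ¬issue_refund), and O(timestamp_report) is already established, so O(¬issue_refund).
From O(¬issue_refund) and premise 12, O(¬issue_refund → ¬escalate_deed), we obtain O(¬escalate_deed).
Premises 1, 3, 7, 8 do not contribute to this derivation.
Thus O(¬escalate_deed), which is F(escalate_deed): escalate_deed is forbidden.

Forbidden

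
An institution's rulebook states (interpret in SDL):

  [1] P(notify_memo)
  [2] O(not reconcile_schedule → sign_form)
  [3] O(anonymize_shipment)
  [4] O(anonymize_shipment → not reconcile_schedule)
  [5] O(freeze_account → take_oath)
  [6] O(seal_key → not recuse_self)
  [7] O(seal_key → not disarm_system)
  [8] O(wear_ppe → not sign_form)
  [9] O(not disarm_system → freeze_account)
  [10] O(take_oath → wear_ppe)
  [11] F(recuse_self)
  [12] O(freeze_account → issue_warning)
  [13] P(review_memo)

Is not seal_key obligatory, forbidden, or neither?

Premise 3 states O(anonymize_shipment) outright.
Applying K to premise 4 (O(anonymize_shipment → not reconcile_schedule)) and O(anonymize_shipment) yields O(not reconcile_schedule).
Applying K to premise 2 (O(not reconcile_schedule → sign_form)) and O(not reconcile_schedule) yields O(sign_form).
The contrapositive of premise 8 (O(wear_ppe → not sign_form)) is O(sign_form → not wear_ppe), and O(sign_form) is already established, so O(not wear_ppe).
Premise 10 is O(take_oath → wear_ppe); contrapositively O(not wear_ppe → not take_oath). Since O(not wear_ppe) holds, K gives O(not take_oath).
Premise 5 is O(freeze_account → take_oath); contrapositively O(not take_oath → not freeze_account). Since O(not take_oath) holds, K gives O(not freeze_account).
Premise 9, O(not disarm_system → freeze_account), contraposes to O(not freeze_account → disarm_system); with O(not freeze_account) we get O(disarm_system).
Premise 7, O(seal_key → not disarm_system), contraposes to O(disarm_system → not seal_key); with O(disarm_system) we get O(not seal_key).
Premises 1, 6, 11, 12, 13 do not contribute to this derivation.
Hence not seal_key is obligatory.

Obligatory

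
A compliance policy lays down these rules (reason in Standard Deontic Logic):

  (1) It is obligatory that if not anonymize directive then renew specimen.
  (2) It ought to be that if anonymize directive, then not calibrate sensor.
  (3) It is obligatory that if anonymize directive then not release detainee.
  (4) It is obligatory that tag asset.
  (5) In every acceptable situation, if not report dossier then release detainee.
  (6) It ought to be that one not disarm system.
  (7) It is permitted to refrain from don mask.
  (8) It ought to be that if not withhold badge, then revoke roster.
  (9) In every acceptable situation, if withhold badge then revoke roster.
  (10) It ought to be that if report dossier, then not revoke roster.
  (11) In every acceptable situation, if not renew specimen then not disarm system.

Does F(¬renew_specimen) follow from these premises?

Premises 9 and 8 cover both cases: O(withhold_badge → revoke_roster) and O(¬withhold_badge → revoke_roster). Since withhold_badge ∨ ¬withhold_badge is a tautology, O(revoke_roster) follows.
Premise 10, O(report_dossier → ¬revoke_roster), contraposes to O(revoke_roster → ¬report_dossier); with O(revoke_roster) we get O(¬report_dossier).
With premise 5, O(¬report_dossier → release_detainee), the K-axiom yields O(release_detainee).
Premise 3, O(anonymize_directive → ¬release_detainee), contraposes to O(release_detainee → ¬anonymize_directive); with O(release_detainee) we get O(¬anonymize_directive).
Premise 1 is O(¬anonymize_directive → renew_specimen); since O(¬anonymize_directive), deontic closure gives O(renew_specimen).
Premises 2, 4, 6, 7, 11 do not contribute to this derivation.
So O(renew_specimen) holds, i.e. F(¬renew_specimen). The claim follows.

Yes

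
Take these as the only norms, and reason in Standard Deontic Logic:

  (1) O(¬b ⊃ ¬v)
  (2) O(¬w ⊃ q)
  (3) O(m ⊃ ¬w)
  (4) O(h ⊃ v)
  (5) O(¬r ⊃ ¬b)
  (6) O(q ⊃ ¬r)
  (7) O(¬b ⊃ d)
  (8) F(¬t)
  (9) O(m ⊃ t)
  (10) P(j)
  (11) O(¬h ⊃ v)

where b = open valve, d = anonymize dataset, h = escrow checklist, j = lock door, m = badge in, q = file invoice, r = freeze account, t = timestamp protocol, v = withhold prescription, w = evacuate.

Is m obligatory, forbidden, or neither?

Premises 11 and 4 are O(¬h ⊃ v) and O(h ⊃ v); every ideal world satisfies ¬h or h, so in either case v holds — hence O(v).
Premise 1, O(¬b ⊃ ¬v), contraposes to O(v ⊃ b); with O(v) we get O(b).
Premise 5 is O(¬r ⊃ ¬b); contrapositively O(b ⊃ r). Since O(b) holds, K gives O(r).
The contrapositive of premise 6 (O(q ⊃ ¬r)) is O(r ⊃ ¬q), and O(r) is already established, so O(¬q).
Premise 2 is O(¬w ⊃ q); contrapositively O(¬q ⊃ w). Since O(¬q) holds, K gives O(w).
The contrapositive of premise 3 (O(m ⊃ ¬w)) is O(w ⊃ ¬m), and O(w) is already established, so O(¬m).
Premises 7, 8, 9, 10 do not contribute to this derivation.
Thus O(¬m), which is F(m): m is forbidden.

Forbidden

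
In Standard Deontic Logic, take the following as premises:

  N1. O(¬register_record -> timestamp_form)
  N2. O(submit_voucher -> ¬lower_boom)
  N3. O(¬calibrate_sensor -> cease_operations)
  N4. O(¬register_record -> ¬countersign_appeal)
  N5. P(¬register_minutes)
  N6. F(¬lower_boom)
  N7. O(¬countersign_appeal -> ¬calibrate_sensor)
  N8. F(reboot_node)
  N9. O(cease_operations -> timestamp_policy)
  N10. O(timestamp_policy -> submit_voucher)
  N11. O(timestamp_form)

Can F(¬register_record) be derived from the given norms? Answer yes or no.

Premise 6, F(¬lower_boom), is equivalent to O(lower_boom).
Premise 2, O(submit_voucher -> ¬lower_boom), contraposes to O(lower_boom -> ¬submit_voucher); with O(lower_boom) we get O(¬submit_voucher).
The contrapositive of premise 10 (O(timestamp_policy -> submit_voucher)) is O(¬submit_voucher -> ¬timestamp_policy), and O(¬submit_voucher) is already established, so O(¬timestamp_policy).
Premise 9 is O(cease_operations -> timestamp_policy); contrapositively O(¬timestamp_policy -> ¬cease_operations). Since O(¬timestamp_policy) holds, K gives O(¬cease_operations).
The contrapositive of premise 3 (O(¬calibrate_sensor -> cease_operations)) is O(¬cease_operations -> calibrate_sensor), and O(¬cease_operations) is already established, so O(calibrate_sensor).
The contrapositive of premise 7 (O(¬countersign_appeal -> ¬calibrate_sensor)) is O(calibrate_sensor -> countersign_appeal), and O(calibrate_sensor) is already established, so O(countersign_appeal).
The contrapositive of premise 4 (O(¬register_record -> ¬countersign_appeal)) is O(countersign_appeal -> register_record), and O(countersign_appeal) is already established, so O(register_record).
Premises 1, 5, 8, 11 do not contribute to this derivation.
So O(register_record) holds, i.e. F(¬register_record). The claim follows.

Yes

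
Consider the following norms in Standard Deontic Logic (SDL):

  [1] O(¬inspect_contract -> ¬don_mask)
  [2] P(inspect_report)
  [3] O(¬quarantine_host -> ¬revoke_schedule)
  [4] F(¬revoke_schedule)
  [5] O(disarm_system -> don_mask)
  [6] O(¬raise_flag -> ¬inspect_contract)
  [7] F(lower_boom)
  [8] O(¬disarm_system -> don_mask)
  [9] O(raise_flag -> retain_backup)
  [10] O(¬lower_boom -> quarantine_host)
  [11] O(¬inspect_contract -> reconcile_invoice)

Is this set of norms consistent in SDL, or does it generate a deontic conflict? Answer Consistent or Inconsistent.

Premise 3 is O(¬quarantine_host -> ¬revoke_schedule), but O(¬quarantine_host) is not derivable from the premises, so it does not yield O(¬revoke_schedule).
So O(¬revoke_schedule) is not derivable, and the apparent clash with O(revoke_schedule) does not arise.
A world satisfying every obligation exists (e.g. disarm_system=false, don_mask=true, inspect_contract=true, inspect_report=false, lower_boom=false, quarantine_host=true, raise_flag=true, reconcile_invoice=false, retain_backup=true, revoke_schedule=true); no atom is both obligatory and forbidden, so the set is consistent.

Consistent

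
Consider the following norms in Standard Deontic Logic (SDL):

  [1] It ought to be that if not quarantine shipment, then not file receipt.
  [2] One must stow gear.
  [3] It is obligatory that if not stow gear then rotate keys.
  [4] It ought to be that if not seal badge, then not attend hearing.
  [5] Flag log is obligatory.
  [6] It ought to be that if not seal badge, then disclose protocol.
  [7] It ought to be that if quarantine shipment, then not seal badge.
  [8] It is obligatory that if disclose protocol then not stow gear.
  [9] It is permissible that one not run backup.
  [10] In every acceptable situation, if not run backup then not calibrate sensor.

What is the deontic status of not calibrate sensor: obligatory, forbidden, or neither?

Premise 10 is O(¬run_backup → ¬calibrate_sensor), but O(¬run_backup) is not derivable from the premises (the permission P(¬run_backup) asserts only ¬O(run_backup), not O(¬run_backup)), so it does not yield O(¬calibrate_sensor).
No premise or chain of K-axiom applications forces O(¬calibrate_sensor), and none forces O(calibrate_sensor). So ¬calibrate_sensor is neither obligatory nor forbidden under these norms.

Neither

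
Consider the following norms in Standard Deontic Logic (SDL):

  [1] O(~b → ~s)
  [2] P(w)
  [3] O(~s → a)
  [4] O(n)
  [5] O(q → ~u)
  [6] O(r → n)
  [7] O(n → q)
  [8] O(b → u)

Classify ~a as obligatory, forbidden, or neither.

Premise 4 states O(n) outright.
With premise 7, O(n → q), the K-axiom yields O(q).
Premise 5 is O(q → ~u); since O(q), deontic closure gives O(~u).
The contrapositive of premise 8 (O(b → u)) is O(~u → ~b), and O(~u) is already established, so O(~b).
Premise 1 is O(~b → ~s); since O(~b), deontic closure gives O(~s).
From O(~s) and premise 3, O(~s → a), we obtain O(a).
Premises 2, 6 do not contribute to this derivation.
Thus O(a), which is F(~a): ~a is forbidden.

Forbidden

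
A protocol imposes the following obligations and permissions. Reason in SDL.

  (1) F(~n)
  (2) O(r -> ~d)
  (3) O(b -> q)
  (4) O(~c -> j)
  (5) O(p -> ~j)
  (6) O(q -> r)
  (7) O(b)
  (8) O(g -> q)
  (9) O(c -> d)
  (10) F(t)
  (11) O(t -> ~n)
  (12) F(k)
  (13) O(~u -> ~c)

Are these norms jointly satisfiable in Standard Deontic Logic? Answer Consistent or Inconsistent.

Premise 11 is O(t -> ~n), but O(t) is not derivable from the premises, so it does not yield O(~n).
So O(~n) is not derivable, and the apparent clash with O(n) does not arise.
A world satisfying every obligation exists (e.g. b=true, c=false, d=false, g=false, j=true, k=false, n=true, p=false, q=true, r=true, t=false, u=false); no atom is both obligatory and forbidden, so the set is consistent.

Consistent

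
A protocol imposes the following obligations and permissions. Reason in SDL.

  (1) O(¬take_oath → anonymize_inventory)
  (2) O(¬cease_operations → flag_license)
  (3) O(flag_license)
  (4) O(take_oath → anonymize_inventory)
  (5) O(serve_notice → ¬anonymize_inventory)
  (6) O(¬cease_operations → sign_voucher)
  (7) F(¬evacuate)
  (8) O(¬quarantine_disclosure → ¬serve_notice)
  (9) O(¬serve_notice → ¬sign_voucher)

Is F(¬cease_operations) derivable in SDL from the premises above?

Yes

By case analysis on ¬take_oath: premise 1 gives O(¬take_oath → anonymize_inventory) and premise 4 gives O(take_oath → anonymize_inventory), so O(anonymize_inventory) either way.
Premise 5 is O(serve_notice → ¬anonymize_inventory); contrapositively O(anonymize_inventory → ¬serve_notice). Since O(anonymize_inventory) holds, K gives O(¬serve_notice).
From O(¬serve_notice) and premise 9, O(¬serve_notice → ¬sign_voucher), we obtain O(¬sign_voucher).
Premise 6, O(¬cease_operations → sign_voucher), contraposes to O(¬sign_voucher → cease_operations); with O(¬sign_voucher) we get O(cease_operations).
Premises 2, 3, 7, 8 do not contribute to this derivation.
So O(cease_operations) holds, i.e. F(¬cease_operations). The claim follows.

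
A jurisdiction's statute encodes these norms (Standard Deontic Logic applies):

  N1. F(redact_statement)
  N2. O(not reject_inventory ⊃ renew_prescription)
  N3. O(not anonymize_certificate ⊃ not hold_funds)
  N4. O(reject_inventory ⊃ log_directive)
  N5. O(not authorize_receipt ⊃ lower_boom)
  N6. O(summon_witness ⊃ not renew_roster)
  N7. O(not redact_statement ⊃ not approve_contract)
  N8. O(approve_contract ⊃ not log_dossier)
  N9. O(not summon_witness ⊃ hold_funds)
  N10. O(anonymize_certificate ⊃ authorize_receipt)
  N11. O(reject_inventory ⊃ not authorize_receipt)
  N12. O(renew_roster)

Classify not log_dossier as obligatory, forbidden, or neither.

Neither

Premise 8 is O(approve_contract ⊃ not log_dossier), but O(approve_contract) is not derivable from the premises, so it does not yield O(not log_dossier).
No premise or chain of K-axiom applications forces O(not log_dossier), and none forces O(log_dossier). So not log_dossier is neither obligatory nor forbidden under these norms.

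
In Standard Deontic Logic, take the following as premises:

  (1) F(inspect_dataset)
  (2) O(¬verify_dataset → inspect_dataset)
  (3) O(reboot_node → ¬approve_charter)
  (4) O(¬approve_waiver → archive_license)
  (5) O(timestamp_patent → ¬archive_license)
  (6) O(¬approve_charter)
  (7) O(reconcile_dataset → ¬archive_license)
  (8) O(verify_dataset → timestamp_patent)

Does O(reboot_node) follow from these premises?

No

Premise 3 is O(reboot_node → ¬approve_charter); even if O(¬approve_charter) held, inferring O(reboot_node) would be affirming the consequent — invalid.
No other premise forces O(reboot_node). An ideal world satisfying every premise can still have reboot_node false, so O(reboot_node) is not derivable.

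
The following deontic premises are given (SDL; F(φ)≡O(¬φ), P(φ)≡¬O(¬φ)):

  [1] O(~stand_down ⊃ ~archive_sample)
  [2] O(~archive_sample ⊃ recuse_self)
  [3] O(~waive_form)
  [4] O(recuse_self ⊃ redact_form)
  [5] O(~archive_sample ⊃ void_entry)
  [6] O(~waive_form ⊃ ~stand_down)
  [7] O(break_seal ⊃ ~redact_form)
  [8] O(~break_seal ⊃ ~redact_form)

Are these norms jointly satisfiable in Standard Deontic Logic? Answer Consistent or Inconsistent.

Premises 7 and 8 cover both cases: O(break_seal ⊃ ~redact_form) and O(~break_seal ⊃ ~redact_form). Since break_seal ∨ ~break_seal is a tautology, O(~redact_form) follows.
Premise 4 is O(recuse_self ⊃ redact_form); contrapositively O(~redact_form ⊃ ~recuse_self). Since O(~redact_form) holds, K gives O(~recuse_self).
Premise 2, O(~archive_sample ⊃ recuse_self), contraposes to O(~recuse_self ⊃ archive_sample); with O(~recuse_self) we get O(archive_sample).
Premise 1, O(~stand_down ⊃ ~archive_sample), contraposes to O(archive_sample ⊃ stand_down); with O(archive_sample) we get O(stand_down).
Premise 6, O(~waive_form ⊃ ~stand_down), contraposes to O(stand_down ⊃ waive_form); with O(stand_down) we get O(waive_form).
But premise 3 directly asserts O(~waive_form).
We now have both O(waive_form) and O(~waive_form) — waive_form is simultaneously obligatory and forbidden, violating the D-axiom.

Inconsistent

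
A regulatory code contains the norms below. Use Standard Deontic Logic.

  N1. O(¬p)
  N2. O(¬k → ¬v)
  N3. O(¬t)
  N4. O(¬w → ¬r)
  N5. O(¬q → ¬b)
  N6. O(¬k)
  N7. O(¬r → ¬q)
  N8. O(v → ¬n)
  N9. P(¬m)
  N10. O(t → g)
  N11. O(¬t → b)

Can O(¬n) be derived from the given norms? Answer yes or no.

Premise 8 is O(v → ¬n), but O(v) is not derivable from the premises, so it does not yield O(¬n).
No other premise forces O(¬n). An ideal world satisfying every premise can still have ¬n false, so O(¬n) is not derivable.

No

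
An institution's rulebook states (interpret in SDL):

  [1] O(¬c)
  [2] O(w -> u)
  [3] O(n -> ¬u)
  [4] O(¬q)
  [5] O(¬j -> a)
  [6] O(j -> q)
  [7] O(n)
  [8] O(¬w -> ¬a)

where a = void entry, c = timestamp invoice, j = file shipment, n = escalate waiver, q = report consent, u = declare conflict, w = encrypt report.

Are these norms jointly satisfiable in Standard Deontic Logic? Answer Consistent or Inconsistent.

Inconsistent

Premise 4 states O(¬q) outright.
The contrapositive of premise 6 (O(j -> q)) is O(¬q -> ¬j), and O(¬q) is already established, so O(¬j).
Applying K to premise 5 (O(¬j -> a)) and O(¬j) yields O(a).
The contrapositive of premise 8 (O(¬w -> ¬a)) is O(a -> w), and O(a) is already established, so O(w).
With premise 2, O(w -> u), the K-axiom yields O(u).
Premise 3, O(n -> ¬u), contraposes to O(u -> ¬n); with O(u) we get O(¬n).
But premise 7 directly asserts O(n).
We now have both O(¬n) and O(n) — n is simultaneously obligatory and forbidden, violating the D-axiom.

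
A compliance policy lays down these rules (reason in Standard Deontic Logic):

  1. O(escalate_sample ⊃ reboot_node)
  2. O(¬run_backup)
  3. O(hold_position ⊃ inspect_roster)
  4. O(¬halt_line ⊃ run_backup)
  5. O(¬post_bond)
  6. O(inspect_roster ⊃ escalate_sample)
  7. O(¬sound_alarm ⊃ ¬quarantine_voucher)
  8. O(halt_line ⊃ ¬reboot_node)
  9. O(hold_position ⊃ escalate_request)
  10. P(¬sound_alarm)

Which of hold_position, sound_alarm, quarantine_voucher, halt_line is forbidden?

Premise 2 states O(¬run_backup) outright.
Premise 4, O(¬halt_line ⊃ run_backup), contraposes to O(¬run_backup ⊃ halt_line); with O(¬run_backup) we get O(halt_line).
With premise 8, O(halt_line ⊃ ¬reboot_node), the K-axiom yields O(¬reboot_node).
Premise 1 is O(escalate_sample ⊃ reboot_node); contrapositively O(¬reboot_node ⊃ ¬escalate_sample). Since O(¬reboot_node) holds, K gives O(¬escalate_sample).
The contrapositive of premise 6 (O(inspect_roster ⊃ escalate_sample)) is O(¬escalate_sample ⊃ ¬inspect_roster), and O(¬escalate_sample) is already established, so O(¬inspect_roster).
The contrapositive of premise 3 (O(hold_position ⊃ inspect_roster)) is O(¬inspect_roster ⊃ ¬hold_position), and O(¬inspect_roster) is already established, so O(¬hold_position).
So O(¬hold_position) holds, i.e. hold_position is forbidden. None of the other listed options is forbidden under the premises.

hold_position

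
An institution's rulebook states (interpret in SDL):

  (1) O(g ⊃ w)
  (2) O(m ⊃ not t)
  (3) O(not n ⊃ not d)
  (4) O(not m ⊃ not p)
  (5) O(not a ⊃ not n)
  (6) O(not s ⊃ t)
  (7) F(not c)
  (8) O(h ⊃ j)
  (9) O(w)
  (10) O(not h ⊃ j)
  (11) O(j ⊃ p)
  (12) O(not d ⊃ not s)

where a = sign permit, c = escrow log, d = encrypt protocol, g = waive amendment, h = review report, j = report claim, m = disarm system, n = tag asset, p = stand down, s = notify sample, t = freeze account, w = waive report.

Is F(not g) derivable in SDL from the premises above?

Premise 1 is O(g ⊃ w); even if O(w) held, inferring O(g) would be affirming the consequent — invalid.
No other premise forces O(g). An ideal world satisfying every premise can still have not g true, so F(not g) is not derivable.

No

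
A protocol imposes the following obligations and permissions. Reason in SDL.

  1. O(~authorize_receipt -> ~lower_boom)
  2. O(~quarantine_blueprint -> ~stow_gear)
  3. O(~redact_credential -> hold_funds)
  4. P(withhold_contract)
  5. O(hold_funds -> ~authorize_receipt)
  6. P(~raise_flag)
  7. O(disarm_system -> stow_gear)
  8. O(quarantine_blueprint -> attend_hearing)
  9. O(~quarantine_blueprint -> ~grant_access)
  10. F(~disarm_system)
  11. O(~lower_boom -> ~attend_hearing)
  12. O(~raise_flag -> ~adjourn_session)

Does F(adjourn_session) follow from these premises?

Premise 12 is O(~raise_flag -> ~adjourn_session), but O(~raise_flag) is not derivable from the premises (the permission P(~raise_flag) asserts only ~O(raise_flag), not O(~raise_flag)), so it does not yield O(~adjourn_session).
No other premise forces O(~adjourn_session). An ideal world satisfying every premise can still have adjourn_session true, so F(adjourn_session) is not derivable.

No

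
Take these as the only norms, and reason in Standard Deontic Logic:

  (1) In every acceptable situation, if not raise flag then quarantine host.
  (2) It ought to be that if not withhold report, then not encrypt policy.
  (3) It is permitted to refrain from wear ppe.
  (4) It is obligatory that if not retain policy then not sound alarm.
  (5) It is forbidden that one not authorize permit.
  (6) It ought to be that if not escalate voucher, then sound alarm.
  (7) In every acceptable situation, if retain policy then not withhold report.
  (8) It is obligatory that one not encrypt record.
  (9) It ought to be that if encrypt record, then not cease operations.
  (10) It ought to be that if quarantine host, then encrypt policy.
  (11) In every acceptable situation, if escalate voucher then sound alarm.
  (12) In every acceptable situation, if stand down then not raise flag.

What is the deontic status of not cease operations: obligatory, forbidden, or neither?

Neither

Premise 9 is O(encrypt_record → ¬cease_operations), but O(encrypt_record) is not derivable from the premises, so it does not yield O(¬cease_operations).
No premise or chain of K-axiom applications forces O(¬cease_operations), and none forces O(cease_operations). So ¬cease_operations is neither obligatory nor forbidden under these norms.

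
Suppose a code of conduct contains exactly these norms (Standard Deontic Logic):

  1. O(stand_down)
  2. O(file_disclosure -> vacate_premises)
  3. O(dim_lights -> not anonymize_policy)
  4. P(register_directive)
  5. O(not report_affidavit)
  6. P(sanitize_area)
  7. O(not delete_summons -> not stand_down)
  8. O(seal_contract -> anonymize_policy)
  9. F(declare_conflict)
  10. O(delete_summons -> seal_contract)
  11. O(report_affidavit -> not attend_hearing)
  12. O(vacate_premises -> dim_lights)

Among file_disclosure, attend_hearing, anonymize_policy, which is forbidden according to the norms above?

Premise 1 gives O(stand_down).
Premise 7, O(not delete_summons -> not stand_down), contraposes to O(stand_down -> delete_summons); with O(stand_down) we get O(delete_summons).
Premise 10 is O(delete_summons -> seal_contract); since O(delete_summons), deontic closure gives O(seal_contract).
From O(seal_contract) and premise 8, O(seal_contract -> anonymize_policy), we obtain O(anonymize_policy).
Premise 3 is O(dim_lights -> not anonymize_policy); contrapositively O(anonymize_policy -> not dim_lights). Since O(anonymize_policy) holds, K gives O(not dim_lights).
The contrapositive of premise 12 (O(vacate_premises -> dim_lights)) is O(not dim_lights -> not vacate_premises), and O(not dim_lights) is already established, so O(not vacate_premises).
The contrapositive of premise 2 (O(file_disclosure -> vacate_premises)) is O(not vacate_premises -> not file_disclosure), and O(not vacate_premises) is already established, so O(not file_disclosure).
So O(not file_disclosure) holds, i.e. file_disclosure is forbidden. None of the other listed options is forbidden under the premises.

file_disclosure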